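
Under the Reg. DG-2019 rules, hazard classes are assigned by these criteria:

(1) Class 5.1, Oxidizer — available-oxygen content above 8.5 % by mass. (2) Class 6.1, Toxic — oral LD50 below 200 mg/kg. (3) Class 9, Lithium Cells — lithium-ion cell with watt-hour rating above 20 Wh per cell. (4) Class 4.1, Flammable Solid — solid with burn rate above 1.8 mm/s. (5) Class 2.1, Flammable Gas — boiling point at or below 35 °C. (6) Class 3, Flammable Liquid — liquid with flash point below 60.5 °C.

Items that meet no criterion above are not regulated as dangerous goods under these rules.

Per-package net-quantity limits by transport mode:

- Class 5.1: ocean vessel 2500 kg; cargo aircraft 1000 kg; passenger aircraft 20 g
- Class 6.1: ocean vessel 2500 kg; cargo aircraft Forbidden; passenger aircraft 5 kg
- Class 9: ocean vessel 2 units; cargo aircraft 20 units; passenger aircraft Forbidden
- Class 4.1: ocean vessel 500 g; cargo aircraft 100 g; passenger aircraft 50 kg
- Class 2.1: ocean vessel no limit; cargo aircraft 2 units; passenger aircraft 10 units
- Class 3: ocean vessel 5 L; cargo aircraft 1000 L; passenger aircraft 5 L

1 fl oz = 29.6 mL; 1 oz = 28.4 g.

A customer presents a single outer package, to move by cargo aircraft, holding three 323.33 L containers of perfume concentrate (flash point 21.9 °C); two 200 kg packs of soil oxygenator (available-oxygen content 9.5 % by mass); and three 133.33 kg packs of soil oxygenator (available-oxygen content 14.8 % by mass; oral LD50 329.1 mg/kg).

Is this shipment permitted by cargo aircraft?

The perfume concentrate has flash point 21.9 °C, which is < 60.5 °C, so it is Class 3 (Flammable Liquid).
With available-oxygen content 9.5 % by mass (> 8.5 % by mass), the soil oxygenator falls in Class 5.1.
With available-oxygen content 14.8 % by mass (> 8.5 % by mass), the soil oxygenator falls in Class 5.1.
Total Class 5.1: (two 200 kg packs = 400 kg) + (three 133.33 kg packs = 399.99 kg) = 799.99 kg.
799.99 kg ≤ 1000 kg (cargo aircraft limit, Class 5.1) — within limit.
Class 3 quantity: three 323.33 L containers = 969.99 L.
969.99 L ≤ 1000 L (cargo aircraft limit, Class 3) — within limit.
Every hazard class is within its cargo aircraft limit and no segregation rule is violated.

Yes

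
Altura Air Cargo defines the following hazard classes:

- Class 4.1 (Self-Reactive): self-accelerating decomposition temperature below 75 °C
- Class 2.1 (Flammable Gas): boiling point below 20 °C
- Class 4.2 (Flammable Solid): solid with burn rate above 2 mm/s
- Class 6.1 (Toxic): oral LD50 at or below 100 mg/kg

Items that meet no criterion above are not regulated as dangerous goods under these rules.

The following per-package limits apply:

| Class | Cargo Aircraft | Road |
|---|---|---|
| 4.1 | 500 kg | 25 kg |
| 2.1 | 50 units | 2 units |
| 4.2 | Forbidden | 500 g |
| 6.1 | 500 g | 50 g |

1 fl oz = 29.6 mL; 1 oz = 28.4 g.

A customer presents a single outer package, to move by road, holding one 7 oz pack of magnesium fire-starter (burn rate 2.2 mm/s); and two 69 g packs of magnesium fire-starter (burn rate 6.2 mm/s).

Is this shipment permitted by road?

Yes

Magnesium fire-starter: burn rate 2.2 mm/s > 2 mm/s → Class 4.2 (Flammable Solid).
Burn rate 6.2 mm/s meets the Class 4.2 criterion (Flammable Solid), so the magnesium fire-starter is Class 4.2.
Total Class 4.2: (one 7 oz pack = 198.8 g) + (two 69 g packs = 138 g) = 336.8 g.
336.8 g is within the road limit of 500 g for Class 4.2.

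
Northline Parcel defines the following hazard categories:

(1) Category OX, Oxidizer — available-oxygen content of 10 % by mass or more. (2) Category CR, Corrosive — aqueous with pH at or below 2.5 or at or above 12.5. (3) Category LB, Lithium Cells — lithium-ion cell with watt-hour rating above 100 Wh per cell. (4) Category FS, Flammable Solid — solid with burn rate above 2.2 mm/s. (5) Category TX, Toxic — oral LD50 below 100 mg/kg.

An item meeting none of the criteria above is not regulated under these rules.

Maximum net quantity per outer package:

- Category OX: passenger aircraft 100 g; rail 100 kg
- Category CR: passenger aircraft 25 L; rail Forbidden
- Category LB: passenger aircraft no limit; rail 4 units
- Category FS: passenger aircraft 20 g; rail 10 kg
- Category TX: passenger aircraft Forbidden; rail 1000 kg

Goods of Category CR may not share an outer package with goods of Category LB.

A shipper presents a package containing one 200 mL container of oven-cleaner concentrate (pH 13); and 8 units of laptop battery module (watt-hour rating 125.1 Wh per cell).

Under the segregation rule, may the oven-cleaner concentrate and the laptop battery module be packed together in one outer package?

No

With pH 13 (≥ 12.5), the oven-cleaner concentrate falls in Category CR.
The laptop battery module has watt-hour rating 125.1 Wh per cell, which is > 100 Wh per cell, so it is Category LB (Lithium Cells).
Category CR and Category LB may not share an outer package.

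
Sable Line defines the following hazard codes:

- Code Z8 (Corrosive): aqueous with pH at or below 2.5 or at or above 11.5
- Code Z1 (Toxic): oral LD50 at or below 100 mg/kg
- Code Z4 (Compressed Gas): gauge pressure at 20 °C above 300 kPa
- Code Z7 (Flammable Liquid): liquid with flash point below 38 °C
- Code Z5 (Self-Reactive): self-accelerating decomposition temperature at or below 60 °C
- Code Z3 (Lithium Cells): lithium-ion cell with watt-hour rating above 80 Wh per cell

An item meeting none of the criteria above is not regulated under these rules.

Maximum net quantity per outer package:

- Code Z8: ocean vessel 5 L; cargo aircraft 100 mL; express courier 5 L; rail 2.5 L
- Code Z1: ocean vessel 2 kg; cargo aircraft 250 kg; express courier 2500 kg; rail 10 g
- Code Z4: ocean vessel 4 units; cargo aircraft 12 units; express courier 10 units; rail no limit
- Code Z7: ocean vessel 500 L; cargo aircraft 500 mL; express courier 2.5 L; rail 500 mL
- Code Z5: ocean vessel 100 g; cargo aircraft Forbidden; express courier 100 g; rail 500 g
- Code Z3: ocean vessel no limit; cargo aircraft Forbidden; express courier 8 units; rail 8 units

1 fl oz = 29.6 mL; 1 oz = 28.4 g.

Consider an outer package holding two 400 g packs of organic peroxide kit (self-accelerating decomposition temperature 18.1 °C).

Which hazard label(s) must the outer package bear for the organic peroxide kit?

With self-accelerating decomposition temperature 18.1 °C (≤ 60 °C), the organic peroxide kit falls in Code Z5.
Only the Code Z5 label is required.

Code Z5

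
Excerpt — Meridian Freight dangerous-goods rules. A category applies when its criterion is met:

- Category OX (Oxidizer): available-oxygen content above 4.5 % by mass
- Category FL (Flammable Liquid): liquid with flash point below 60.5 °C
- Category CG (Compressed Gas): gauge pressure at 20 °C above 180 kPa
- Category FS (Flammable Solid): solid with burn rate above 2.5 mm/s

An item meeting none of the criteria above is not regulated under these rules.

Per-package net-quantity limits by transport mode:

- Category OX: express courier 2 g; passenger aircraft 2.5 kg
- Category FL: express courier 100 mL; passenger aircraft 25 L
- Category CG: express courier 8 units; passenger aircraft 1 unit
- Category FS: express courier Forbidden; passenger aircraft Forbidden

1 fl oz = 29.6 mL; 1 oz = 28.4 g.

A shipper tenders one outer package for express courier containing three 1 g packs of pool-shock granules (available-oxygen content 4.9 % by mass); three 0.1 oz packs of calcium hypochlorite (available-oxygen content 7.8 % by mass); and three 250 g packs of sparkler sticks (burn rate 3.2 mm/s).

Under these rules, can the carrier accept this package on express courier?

No

With available-oxygen content 4.9 % by mass (> 4.5 % by mass), the pool-shock granules fall in Category OX.
Available-oxygen content 7.8 % by mass meets the Category OX criterion (Oxidizer), so the calcium hypochlorite is Category OX.
The sparkler sticks have burn rate 3.2 mm/s, which is > 2.5 mm/s, so they are Category FS (Flammable Solid).
Total Category OX: (three 1 g packs = 3 g) + (three 0.1 oz packs = 8.52 g) = 11.52 g.
11.52 g > 2 g (express courier limit, Category OX) — over the limit.
Category FS quantity: three 250 g packs = 750 g.
Category FS is Forbidden by express courier.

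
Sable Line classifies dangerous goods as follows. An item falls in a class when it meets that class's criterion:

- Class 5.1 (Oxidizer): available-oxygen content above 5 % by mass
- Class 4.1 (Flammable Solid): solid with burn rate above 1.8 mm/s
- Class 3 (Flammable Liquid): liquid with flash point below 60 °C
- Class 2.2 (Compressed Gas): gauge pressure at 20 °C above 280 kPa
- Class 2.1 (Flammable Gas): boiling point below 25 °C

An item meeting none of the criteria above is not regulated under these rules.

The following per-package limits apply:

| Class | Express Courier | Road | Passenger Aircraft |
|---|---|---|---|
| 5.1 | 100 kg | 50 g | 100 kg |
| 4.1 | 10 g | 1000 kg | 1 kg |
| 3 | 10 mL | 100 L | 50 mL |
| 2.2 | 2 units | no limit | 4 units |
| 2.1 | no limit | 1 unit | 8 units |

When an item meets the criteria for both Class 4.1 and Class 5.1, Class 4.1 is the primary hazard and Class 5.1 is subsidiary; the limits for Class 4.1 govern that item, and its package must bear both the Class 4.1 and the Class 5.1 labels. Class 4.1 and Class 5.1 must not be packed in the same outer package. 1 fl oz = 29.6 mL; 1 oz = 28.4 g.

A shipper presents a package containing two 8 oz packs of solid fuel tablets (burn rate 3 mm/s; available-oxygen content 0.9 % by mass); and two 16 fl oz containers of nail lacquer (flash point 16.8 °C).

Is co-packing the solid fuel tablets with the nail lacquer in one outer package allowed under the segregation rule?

The solid fuel tablets have burn rate 3 mm/s, which is > 1.8 mm/s, so they are Class 4.1 (Flammable Solid).
Flash point 16.8 °C meets the Class 3 criterion (Flammable Liquid), so the nail lacquer is Class 3.
No segregation rule bars Class 4.1 with Class 3.

Yes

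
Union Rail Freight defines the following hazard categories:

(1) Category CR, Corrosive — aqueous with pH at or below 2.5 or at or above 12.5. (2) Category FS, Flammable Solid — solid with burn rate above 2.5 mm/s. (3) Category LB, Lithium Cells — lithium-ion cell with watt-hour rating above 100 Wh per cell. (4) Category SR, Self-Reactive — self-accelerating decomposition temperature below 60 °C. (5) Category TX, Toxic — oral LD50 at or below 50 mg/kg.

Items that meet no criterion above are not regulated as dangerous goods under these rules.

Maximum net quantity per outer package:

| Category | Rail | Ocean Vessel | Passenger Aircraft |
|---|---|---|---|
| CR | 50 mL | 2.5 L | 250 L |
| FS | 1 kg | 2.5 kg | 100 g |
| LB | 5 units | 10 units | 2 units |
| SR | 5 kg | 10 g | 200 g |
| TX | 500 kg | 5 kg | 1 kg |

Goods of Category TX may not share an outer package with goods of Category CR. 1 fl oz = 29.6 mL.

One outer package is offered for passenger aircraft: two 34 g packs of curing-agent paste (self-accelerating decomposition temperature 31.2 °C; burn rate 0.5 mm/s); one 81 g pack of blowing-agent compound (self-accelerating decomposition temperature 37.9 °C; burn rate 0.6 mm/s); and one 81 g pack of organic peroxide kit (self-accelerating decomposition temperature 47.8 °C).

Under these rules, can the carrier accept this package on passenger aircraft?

Self-accelerating decomposition temperature 31.2 °C meets the Category SR criterion (Self-Reactive), so the curing-agent paste is Category SR.
The blowing-agent compound has self-accelerating decomposition temperature 37.9 °C, which is < 60 °C, so it is Category SR (Self-Reactive).
Organic peroxide kit: self-accelerating decomposition temperature 47.8 °C < 60 °C → Category SR (Self-Reactive).
Total Category SR: (two 34 g packs = 68 g) + 81 g + 81 g = 230 g.
That exceeds the Category SR passenger aircraft limit of 200 g.

No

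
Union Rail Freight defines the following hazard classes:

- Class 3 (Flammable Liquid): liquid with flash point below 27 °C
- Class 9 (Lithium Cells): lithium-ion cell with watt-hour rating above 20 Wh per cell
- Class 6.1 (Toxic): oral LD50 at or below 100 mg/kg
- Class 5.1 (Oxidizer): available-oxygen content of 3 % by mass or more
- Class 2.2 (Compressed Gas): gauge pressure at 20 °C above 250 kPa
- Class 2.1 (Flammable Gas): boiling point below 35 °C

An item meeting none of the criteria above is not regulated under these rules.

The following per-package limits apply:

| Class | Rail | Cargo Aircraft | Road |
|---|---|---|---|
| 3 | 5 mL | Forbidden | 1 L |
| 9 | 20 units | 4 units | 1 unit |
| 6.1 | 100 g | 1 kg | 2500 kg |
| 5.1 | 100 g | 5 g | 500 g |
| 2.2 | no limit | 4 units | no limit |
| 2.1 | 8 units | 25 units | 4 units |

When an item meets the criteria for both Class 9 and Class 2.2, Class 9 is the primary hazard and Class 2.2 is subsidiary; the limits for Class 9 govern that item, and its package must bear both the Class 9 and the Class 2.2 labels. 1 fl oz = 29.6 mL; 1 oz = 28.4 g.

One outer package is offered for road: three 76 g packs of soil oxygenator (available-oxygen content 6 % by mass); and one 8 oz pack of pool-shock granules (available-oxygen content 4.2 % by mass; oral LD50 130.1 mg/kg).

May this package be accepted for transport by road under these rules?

Available-oxygen content 6 % by mass meets the Class 5.1 criterion (Oxidizer), so the soil oxygenator is Class 5.1.
Pool-shock granules: available-oxygen content 4.2 % by mass ≥ 3 % by mass → Class 5.1 (Oxidizer).
Total Class 5.1: (three 76 g packs = 228 g) + (one 8 oz pack = 227.2 g) = 455.2 g.
That is within the Class 5.1 road limit of 500 g.

Yes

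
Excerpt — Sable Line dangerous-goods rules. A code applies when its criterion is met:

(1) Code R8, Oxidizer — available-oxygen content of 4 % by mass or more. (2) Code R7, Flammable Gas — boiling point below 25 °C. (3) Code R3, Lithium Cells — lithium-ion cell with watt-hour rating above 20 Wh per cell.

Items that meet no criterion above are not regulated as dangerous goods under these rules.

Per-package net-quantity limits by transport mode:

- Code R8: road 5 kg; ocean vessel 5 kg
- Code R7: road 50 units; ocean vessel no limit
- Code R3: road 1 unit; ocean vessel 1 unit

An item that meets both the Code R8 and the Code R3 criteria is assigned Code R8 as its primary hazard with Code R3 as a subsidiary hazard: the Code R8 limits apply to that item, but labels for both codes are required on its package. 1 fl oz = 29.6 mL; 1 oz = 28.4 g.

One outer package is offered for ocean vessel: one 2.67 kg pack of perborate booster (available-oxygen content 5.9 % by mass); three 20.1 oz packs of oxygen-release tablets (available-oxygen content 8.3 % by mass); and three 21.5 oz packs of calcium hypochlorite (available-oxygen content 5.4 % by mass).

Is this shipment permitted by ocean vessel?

No

Perborate booster: available-oxygen content 5.9 % by mass ≥ 4 % by mass → Code R8 (Oxidizer).
Available-oxygen content 8.3 % by mass meets the Code R8 criterion (Oxidizer), so the oxygen-release tablets are Code R8.
With available-oxygen content 5.4 % by mass (≥ 4 % by mass), the calcium hypochlorite falls in Code R8.
Total Code R8: 2.67 kg + (three 20.1 oz packs = 1712.52 g) + (three 21.5 oz packs = 1831.8 g) = 6214.32 g.
6214.32 g > 5 kg (ocean vessel limit, Code R8) — over the limit.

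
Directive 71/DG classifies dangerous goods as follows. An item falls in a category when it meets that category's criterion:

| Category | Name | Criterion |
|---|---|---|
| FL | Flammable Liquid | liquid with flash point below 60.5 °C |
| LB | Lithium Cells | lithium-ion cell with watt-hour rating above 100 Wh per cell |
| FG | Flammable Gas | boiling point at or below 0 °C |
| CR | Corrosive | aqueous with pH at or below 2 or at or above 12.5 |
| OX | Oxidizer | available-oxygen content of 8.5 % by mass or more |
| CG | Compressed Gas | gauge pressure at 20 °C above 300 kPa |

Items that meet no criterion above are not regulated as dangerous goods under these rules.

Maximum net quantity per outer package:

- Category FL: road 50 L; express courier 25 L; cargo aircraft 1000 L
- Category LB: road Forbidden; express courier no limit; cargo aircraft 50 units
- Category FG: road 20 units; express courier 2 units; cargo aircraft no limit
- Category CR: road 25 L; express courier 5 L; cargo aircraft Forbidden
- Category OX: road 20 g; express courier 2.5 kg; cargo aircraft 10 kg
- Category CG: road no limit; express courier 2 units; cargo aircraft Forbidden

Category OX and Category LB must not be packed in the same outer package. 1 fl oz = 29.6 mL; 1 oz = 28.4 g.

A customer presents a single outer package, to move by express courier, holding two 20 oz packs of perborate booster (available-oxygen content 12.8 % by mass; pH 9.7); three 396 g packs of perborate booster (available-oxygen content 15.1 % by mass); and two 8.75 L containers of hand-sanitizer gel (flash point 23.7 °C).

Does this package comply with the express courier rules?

Perborate booster: available-oxygen content 12.8 % by mass ≥ 8.5 % by mass → Category OX (Oxidizer).
With available-oxygen content 15.1 % by mass (≥ 8.5 % by mass), the perborate booster falls in Category OX.
With flash point 23.7 °C (< 60.5 °C), the hand-sanitizer gel falls in Category FL.
Total Category OX: (two 20 oz packs = 1.136 kg) + (three 396 g packs = 1.188 kg) = 2.324 kg.
2.324 kg is within the express courier limit of 2.5 kg for Category OX.
Category FL quantity: two 8.75 L containers = 17.5 L.
17.5 L ≤ 25 L (express courier limit, Category FL) — within limit.
The segregation rule (Category OX with Category LB) does not apply to Category OX with Category FL.
Every hazard category is within its express courier limit and no segregation rule is violated.

Yes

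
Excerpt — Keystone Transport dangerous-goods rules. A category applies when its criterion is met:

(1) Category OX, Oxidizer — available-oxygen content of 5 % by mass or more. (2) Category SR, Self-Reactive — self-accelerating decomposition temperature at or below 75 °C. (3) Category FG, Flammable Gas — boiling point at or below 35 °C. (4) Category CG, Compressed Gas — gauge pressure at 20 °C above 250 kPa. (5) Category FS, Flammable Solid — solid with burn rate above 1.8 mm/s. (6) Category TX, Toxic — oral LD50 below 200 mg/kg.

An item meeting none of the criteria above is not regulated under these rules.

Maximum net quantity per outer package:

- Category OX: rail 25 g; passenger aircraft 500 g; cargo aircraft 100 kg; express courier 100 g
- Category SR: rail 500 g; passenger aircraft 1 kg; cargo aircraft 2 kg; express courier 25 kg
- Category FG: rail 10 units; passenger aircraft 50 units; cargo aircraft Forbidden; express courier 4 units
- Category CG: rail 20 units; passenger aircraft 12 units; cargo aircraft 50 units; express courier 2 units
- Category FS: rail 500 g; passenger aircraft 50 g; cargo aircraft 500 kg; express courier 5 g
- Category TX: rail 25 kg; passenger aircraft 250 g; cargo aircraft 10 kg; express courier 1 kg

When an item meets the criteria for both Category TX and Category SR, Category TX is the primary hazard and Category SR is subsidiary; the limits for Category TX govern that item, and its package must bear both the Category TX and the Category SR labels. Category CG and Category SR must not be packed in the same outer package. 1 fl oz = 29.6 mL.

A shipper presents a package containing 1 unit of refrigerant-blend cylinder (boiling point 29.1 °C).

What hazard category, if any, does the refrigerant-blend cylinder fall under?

Category FG

Refrigerant-blend cylinder: boiling point 29.1 °C ≤ 35 °C → Category FG (Flammable Gas).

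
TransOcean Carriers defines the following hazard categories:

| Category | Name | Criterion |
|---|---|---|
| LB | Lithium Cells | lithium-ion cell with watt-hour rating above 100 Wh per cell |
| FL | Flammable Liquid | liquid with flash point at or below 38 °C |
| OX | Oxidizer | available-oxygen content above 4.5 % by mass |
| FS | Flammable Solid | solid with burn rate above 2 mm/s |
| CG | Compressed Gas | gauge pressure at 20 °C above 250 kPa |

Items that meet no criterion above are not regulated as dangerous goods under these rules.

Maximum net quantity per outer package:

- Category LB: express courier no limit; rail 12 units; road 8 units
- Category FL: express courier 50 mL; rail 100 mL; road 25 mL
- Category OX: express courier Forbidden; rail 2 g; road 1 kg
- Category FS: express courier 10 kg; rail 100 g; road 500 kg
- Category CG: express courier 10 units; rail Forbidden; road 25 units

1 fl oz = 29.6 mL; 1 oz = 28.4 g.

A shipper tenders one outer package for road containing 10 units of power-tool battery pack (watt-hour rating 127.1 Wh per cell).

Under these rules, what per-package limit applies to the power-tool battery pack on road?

8 units

Watt-hour rating 127.1 Wh per cell meets the Category LB criterion (Lithium Cells), so the power-tool battery pack is Category LB.
The road limit for Category LB is 8 units.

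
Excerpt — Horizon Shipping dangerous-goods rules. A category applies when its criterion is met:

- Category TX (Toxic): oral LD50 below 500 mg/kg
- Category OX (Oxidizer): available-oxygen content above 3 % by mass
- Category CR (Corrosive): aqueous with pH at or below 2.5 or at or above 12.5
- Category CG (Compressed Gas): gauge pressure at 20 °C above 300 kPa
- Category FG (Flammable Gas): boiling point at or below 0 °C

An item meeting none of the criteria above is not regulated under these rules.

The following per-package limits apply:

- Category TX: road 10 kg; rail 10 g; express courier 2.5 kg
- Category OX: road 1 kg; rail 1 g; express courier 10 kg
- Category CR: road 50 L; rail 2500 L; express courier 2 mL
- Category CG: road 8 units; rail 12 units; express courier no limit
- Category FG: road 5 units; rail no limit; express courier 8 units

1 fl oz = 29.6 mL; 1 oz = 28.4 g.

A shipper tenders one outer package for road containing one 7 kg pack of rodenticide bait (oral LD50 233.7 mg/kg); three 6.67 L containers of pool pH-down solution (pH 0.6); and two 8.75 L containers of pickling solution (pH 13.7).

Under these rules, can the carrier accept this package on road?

With oral LD50 233.7 mg/kg (< 500 mg/kg), the rodenticide bait falls in Category TX.
The pool pH-down solution has pH 0.6, which is ≤ 2.5, so it is Category CR (Corrosive).
pH 13.7 meets the Category CR criterion (Corrosive), so the pickling solution is Category CR.
Category CR net quantity: (three 6.67 L containers = 20.01 L) + (two 8.75 L containers = 17.5 L) = 37.51 L.
That is within the Category CR road limit of 50 L.
Category TX quantity: 7 kg.
That is within the Category TX road limit of 10 kg.
Every hazard category is within its road limit and no segregation rule is violated.

Yes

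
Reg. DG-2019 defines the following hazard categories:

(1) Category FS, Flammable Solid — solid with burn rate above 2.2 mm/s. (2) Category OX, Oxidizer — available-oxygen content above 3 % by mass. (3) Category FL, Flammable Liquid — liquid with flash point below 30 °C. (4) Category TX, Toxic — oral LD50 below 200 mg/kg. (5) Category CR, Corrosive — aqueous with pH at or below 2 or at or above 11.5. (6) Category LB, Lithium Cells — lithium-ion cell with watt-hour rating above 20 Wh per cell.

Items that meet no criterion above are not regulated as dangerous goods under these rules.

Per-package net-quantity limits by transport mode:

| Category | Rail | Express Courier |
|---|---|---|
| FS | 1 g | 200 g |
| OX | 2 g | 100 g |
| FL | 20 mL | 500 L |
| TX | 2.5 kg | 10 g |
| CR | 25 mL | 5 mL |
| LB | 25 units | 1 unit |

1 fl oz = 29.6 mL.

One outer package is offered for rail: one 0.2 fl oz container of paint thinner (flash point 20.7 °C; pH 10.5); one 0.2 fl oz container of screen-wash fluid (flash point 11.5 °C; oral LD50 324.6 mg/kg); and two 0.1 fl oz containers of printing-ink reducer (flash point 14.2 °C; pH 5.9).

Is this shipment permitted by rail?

Yes

Flash point 20.7 °C meets the Category FL criterion (Flammable Liquid), so the paint thinner is Category FL.
Screen-wash fluid: flash point 11.5 °C < 30 °C → Category FL (Flammable Liquid).
With flash point 14.2 °C (< 30 °C), the printing-ink reducer falls in Category FL.
Category FL net quantity: (one 0.2 fl oz container = 5.92 mL) + (one 0.2 fl oz container = 5.92 mL) + (two 0.1 fl oz containers = 5.92 mL) = 17.76 mL.
17.76 mL is within the rail limit of 20 mL for Category FL.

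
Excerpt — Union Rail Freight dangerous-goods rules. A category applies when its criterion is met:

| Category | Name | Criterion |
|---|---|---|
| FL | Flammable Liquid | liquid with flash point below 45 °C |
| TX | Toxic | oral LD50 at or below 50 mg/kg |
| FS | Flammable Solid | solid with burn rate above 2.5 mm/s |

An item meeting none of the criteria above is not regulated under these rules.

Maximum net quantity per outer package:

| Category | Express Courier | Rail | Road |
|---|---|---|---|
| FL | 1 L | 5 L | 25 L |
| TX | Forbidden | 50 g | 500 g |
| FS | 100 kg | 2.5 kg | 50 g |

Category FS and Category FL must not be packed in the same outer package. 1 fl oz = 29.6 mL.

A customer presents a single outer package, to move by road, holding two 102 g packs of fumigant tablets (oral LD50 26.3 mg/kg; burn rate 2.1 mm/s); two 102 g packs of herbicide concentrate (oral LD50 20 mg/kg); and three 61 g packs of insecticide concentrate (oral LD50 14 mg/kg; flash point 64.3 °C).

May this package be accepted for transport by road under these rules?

No

The fumigant tablets have oral LD50 26.3 mg/kg, which is ≤ 50 mg/kg, so they are Category TX (Toxic).
Oral LD50 20 mg/kg meets the Category TX criterion (Toxic), so the herbicide concentrate is Category TX.
With oral LD50 14 mg/kg (≤ 50 mg/kg), the insecticide concentrate falls in Category TX.
Total Category TX: (two 102 g packs = 204 g) + (two 102 g packs = 204 g) + (three 61 g packs = 183 g) = 591 g.
That exceeds the Category TX road limit of 500 g.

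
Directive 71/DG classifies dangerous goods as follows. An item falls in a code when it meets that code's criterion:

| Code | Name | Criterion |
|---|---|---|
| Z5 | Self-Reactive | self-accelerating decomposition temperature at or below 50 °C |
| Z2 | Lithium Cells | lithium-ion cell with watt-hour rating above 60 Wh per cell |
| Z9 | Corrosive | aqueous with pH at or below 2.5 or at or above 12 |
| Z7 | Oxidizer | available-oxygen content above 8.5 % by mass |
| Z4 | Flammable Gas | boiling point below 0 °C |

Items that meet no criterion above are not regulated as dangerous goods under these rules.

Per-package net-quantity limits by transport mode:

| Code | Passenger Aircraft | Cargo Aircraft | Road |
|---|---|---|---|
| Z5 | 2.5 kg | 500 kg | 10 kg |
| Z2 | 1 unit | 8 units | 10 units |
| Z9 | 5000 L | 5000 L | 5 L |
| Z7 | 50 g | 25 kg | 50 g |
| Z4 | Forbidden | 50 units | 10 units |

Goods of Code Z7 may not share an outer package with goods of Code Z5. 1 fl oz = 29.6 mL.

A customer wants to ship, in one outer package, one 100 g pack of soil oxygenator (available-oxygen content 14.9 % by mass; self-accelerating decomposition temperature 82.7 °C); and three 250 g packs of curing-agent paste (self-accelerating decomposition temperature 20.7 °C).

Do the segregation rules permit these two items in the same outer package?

With available-oxygen content 14.9 % by mass (> 8.5 % by mass), the soil oxygenator falls in Code Z7.
With self-accelerating decomposition temperature 20.7 °C (≤ 50 °C), the curing-agent paste falls in Code Z5.
Code Z7 and Code Z5 may not share an outer package.

No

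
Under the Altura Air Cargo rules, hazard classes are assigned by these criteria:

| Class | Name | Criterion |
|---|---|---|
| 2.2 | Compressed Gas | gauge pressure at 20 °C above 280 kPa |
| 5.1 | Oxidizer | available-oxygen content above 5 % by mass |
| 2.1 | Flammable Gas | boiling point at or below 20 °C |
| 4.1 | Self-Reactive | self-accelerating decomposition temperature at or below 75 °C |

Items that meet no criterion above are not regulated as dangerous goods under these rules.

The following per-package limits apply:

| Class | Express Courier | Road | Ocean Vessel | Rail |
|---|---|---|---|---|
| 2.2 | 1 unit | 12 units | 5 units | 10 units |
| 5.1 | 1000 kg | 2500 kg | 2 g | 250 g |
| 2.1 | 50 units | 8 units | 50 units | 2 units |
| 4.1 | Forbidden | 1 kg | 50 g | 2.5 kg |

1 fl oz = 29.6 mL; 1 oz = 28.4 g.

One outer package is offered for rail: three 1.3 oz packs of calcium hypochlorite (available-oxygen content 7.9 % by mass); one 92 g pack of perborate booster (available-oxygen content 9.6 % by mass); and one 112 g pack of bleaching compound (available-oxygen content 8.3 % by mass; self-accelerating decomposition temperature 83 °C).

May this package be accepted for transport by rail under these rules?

Calcium hypochlorite: available-oxygen content 7.9 % by mass > 5 % by mass → Class 5.1 (Oxidizer).
The perborate booster has available-oxygen content 9.6 % by mass, which is > 5 % by mass, so it is Class 5.1 (Oxidizer).
With available-oxygen content 8.3 % by mass (> 5 % by mass), the bleaching compound falls in Class 5.1.
Total Class 5.1: (three 1.3 oz packs = 110.76 g) + 92 g + 112 g = 314.76 g.
314.76 g exceeds the rail limit of 250 g for Class 5.1.

No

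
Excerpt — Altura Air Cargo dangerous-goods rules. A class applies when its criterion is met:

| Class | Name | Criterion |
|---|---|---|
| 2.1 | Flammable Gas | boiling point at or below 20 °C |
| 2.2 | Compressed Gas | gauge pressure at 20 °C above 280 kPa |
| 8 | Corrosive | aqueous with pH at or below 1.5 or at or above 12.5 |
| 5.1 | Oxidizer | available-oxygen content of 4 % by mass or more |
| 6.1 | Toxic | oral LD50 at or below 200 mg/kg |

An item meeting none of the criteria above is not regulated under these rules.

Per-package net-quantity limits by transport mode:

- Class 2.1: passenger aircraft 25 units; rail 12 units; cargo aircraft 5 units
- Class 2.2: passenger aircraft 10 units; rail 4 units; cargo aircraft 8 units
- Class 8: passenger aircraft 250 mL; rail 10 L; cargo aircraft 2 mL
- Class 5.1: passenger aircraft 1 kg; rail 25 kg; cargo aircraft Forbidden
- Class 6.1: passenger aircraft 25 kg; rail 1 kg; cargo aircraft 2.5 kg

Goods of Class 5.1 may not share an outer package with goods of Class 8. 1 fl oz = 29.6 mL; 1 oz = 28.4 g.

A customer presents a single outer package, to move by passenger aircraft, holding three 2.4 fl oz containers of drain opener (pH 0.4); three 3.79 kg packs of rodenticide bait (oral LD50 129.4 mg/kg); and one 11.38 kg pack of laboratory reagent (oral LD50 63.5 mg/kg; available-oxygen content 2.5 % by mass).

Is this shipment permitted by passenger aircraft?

Yes

pH 0.4 meets the Class 8 criterion (Corrosive), so the drain opener is Class 8.
Oral LD50 129.4 mg/kg meets the Class 6.1 criterion (Toxic), so the rodenticide bait is Class 6.1.
With oral LD50 63.5 mg/kg (≤ 200 mg/kg), the laboratory reagent falls in Class 6.1.
Class 8 quantity: three 2.4 fl oz containers = 213.12 mL.
213.12 mL ≤ 250 mL (passenger aircraft limit, Class 8) — within limit.
Class 6.1 net quantity: (three 3.79 kg packs = 11.37 kg) + 11.38 kg = 22.75 kg.
22.75 kg is within the passenger aircraft limit of 25 kg for Class 6.1.
The segregation rule (Class 5.1 with Class 8) does not apply to Class 8 with Class 6.1.
Every hazard class is within its passenger aircraft limit and no segregation rule is violated.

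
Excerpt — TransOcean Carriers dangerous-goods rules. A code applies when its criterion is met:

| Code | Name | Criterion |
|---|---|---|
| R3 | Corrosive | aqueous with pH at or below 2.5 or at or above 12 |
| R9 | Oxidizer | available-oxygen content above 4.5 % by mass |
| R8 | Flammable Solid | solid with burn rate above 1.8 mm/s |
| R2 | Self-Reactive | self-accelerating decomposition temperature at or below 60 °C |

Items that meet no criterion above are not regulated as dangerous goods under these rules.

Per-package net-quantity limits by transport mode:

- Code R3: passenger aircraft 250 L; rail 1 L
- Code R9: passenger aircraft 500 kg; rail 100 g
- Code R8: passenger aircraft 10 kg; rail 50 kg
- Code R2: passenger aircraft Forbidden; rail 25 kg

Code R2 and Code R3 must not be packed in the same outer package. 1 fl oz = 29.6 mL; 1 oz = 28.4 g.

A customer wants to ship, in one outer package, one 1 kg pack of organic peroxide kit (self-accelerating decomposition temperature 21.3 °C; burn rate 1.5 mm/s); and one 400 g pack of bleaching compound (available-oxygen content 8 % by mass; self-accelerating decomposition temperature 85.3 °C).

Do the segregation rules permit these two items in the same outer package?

With self-accelerating decomposition temperature 21.3 °C (≤ 60 °C), the organic peroxide kit falls in Code R2.
The bleaching compound has available-oxygen content 8 % by mass, which is > 4.5 % by mass, so it is Code R9 (Oxidizer).
No segregation rule bars Code R2 with Code R9.

Yes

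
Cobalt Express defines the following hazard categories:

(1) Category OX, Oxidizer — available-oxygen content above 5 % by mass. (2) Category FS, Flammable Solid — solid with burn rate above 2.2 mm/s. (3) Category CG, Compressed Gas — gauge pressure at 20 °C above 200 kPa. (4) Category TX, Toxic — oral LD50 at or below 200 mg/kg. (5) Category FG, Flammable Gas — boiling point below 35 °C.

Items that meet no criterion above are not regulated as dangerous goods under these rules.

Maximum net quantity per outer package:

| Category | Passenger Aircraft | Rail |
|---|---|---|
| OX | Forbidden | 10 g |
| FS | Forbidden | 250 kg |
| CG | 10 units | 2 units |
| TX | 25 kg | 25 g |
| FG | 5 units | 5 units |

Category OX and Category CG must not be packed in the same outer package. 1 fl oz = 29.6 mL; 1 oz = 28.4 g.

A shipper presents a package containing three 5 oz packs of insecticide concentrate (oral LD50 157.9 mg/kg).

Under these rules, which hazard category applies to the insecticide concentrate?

The insecticide concentrate has oral LD50 157.9 mg/kg, which is ≤ 200 mg/kg, so it is Category TX (Toxic).

Category TX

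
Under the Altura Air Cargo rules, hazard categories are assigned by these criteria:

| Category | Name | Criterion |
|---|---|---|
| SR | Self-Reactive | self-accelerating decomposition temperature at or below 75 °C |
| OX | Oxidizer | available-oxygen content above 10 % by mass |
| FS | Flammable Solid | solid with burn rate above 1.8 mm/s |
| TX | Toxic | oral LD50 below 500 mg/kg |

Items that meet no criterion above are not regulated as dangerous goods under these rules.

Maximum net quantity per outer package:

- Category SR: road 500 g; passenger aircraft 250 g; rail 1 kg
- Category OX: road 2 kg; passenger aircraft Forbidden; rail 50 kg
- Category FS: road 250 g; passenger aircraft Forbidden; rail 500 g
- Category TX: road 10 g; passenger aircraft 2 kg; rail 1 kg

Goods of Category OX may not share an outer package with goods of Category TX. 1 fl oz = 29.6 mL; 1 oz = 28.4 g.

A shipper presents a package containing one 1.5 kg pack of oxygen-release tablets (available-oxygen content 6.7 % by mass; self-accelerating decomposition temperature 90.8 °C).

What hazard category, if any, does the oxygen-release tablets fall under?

self-accelerating decomposition temperature 90.8 °C is not below 75 °C, so Category SR does not apply.
available-oxygen content 6.7 % by mass is not above 10 % by mass, so Category OX does not apply.
No criterion is met, so the item is not regulated.

Not regulated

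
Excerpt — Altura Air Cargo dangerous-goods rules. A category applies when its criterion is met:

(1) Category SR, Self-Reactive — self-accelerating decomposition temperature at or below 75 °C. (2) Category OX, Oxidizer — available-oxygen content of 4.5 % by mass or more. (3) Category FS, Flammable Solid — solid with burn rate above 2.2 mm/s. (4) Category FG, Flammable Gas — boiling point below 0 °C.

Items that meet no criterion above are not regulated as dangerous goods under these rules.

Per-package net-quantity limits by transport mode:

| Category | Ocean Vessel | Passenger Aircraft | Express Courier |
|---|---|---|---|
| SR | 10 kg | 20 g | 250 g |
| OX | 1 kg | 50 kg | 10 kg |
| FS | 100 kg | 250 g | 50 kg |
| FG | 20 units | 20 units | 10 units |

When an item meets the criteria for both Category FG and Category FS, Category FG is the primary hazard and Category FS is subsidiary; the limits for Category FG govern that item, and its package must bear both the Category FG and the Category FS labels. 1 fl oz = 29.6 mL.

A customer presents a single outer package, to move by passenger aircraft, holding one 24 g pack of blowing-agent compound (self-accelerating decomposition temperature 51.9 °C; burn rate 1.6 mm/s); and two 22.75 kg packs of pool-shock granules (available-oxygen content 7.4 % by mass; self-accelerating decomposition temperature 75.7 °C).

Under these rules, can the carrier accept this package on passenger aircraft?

Blowing-agent compound: self-accelerating decomposition temperature 51.9 °C ≤ 75 °C → Category SR (Self-Reactive).
Pool-shock granules: available-oxygen content 7.4 % by mass ≥ 4.5 % by mass → Category OX (Oxidizer).
Category OX quantity: two 22.75 kg packs = 45.5 kg.
That is within the Category OX passenger aircraft limit of 50 kg.
Category SR quantity: 24 g.
24 g exceeds the passenger aircraft limit of 20 g for Category SR.

No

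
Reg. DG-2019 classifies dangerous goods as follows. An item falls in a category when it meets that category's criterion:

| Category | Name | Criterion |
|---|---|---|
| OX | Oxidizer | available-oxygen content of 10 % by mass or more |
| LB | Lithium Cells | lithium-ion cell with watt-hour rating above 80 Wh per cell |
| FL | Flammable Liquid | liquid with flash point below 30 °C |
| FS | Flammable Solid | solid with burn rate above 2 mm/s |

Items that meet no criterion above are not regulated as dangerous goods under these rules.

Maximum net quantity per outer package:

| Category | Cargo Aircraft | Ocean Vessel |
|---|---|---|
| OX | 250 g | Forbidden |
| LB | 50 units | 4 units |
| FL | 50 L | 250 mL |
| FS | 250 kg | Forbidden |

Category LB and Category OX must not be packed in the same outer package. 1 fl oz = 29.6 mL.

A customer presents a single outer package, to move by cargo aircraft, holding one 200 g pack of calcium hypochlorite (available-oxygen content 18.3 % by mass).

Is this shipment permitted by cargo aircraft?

Calcium hypochlorite: available-oxygen content 18.3 % by mass ≥ 10 % by mass → Category OX (Oxidizer).
Category OX quantity: 200 g.
200 g ≤ 250 g (cargo aircraft limit, Category OX) — within limit.

Yes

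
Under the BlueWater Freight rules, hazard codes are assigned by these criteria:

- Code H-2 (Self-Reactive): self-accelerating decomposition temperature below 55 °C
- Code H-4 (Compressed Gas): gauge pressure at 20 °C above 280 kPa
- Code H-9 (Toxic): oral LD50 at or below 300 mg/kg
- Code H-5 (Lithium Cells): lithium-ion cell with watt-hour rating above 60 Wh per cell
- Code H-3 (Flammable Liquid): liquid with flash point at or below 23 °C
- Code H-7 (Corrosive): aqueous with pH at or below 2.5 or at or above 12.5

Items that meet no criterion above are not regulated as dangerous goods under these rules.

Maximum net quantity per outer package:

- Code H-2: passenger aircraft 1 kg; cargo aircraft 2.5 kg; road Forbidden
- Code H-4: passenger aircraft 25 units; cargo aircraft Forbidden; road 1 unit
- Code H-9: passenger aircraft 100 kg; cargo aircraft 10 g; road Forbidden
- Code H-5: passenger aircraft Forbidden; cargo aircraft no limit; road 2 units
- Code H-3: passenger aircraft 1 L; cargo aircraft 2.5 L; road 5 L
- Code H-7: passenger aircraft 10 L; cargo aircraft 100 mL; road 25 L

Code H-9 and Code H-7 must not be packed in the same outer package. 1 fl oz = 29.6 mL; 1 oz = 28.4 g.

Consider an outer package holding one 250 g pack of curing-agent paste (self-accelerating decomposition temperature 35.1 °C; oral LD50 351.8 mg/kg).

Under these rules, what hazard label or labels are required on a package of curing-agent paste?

The curing-agent paste has self-accelerating decomposition temperature 35.1 °C, which is < 55 °C, so it is Code H-2 (Self-Reactive).
Only the Code H-2 label is required.

Code H-2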